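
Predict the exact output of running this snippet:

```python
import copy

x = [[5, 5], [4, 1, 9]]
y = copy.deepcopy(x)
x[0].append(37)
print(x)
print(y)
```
[[5, 5, 37], [4, 1, 9]]
[[5, 5], [4, 1, 9]]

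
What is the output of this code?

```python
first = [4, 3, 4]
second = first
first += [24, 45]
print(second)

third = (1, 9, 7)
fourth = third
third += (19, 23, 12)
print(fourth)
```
[4, 3, 4, 24, 45]
(1, 9, 7)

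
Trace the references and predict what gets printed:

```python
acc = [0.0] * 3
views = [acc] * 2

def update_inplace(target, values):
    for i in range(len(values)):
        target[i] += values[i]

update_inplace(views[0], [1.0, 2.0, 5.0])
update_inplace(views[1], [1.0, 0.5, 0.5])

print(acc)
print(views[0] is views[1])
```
[2.0, 2.5, 5.5]
True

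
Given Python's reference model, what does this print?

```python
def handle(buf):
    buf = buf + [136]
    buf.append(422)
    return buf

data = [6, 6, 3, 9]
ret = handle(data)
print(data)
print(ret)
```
[6, 6, 3, 9]
[6, 6, 3, 9, 136, 422]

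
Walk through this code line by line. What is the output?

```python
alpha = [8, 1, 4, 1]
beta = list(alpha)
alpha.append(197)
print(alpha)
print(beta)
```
[8, 1, 4, 1, 197]
[8, 1, 4, 1]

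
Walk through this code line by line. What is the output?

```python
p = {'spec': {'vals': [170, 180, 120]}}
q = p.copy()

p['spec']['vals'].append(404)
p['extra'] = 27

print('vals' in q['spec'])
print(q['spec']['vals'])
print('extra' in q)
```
True
[170, 180, 120, 404]
False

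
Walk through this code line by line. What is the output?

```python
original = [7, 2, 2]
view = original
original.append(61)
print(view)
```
[7, 2, 2, 61]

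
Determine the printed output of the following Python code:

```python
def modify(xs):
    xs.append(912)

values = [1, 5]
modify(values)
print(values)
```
[1, 5, 912]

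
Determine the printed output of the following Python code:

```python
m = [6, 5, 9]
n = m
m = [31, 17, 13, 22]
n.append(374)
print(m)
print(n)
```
[31, 17, 13, 22]
[6, 5, 9, 374]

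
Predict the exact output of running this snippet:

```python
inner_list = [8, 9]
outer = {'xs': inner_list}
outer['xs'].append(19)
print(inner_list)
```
[8, 9, 19]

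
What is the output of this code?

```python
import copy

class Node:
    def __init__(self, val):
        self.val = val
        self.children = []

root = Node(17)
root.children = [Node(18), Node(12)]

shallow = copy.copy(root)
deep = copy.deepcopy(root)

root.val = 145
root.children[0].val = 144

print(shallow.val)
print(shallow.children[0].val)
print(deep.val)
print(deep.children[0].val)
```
17
144
17
18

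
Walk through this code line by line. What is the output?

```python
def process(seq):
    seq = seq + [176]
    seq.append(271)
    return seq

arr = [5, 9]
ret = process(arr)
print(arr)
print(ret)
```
[5, 9]
[5, 9, 176, 271]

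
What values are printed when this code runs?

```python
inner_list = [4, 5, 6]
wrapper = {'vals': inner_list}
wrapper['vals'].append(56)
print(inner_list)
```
[4, 5, 6, 56]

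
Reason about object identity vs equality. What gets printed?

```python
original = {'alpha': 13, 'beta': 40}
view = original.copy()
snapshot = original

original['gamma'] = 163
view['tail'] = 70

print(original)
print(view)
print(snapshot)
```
{'alpha': 13, 'beta': 40, 'gamma': 163}
{'alpha': 13, 'beta': 40, 'tail': 70}
{'alpha': 13, 'beta': 40, 'gamma': 163}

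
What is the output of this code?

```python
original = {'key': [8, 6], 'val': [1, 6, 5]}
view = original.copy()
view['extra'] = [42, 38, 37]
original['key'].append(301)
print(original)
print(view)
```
{'key': [8, 6, 301], 'val': [1, 6, 5]}
{'key': [8, 6, 301], 'val': [1, 6, 5], 'extra': [42, 38, 37]}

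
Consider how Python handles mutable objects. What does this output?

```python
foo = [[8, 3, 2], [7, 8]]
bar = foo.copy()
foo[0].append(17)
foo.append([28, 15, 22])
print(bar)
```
[[8, 3, 2, 17], [7, 8]]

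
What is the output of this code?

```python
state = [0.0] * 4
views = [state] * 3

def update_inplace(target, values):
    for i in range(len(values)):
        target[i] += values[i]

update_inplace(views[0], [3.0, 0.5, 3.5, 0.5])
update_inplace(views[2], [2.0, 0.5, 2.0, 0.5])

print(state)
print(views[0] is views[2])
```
[5.0, 1.0, 5.5, 1.0]
True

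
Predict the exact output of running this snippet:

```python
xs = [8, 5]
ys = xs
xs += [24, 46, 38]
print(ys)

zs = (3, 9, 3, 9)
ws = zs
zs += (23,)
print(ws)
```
[8, 5, 24, 46, 38]
(3, 9, 3, 9)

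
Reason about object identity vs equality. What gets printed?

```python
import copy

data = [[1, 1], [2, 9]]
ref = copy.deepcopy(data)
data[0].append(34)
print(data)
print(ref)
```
[[1, 1, 34], [2, 9]]
[[1, 1], [2, 9]]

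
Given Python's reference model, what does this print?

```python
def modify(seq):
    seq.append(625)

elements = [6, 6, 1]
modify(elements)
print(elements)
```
[6, 6, 1, 625]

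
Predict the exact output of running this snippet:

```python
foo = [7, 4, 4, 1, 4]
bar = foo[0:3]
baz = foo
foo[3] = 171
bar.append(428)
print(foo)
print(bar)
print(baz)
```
[7, 4, 4, 171, 4]
[7, 4, 4, 428]
[7, 4, 4, 171, 4]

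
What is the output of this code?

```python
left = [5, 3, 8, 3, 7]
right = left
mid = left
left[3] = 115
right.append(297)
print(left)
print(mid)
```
[5, 3, 8, 115, 7, 297]
[5, 3, 8, 115, 7, 297]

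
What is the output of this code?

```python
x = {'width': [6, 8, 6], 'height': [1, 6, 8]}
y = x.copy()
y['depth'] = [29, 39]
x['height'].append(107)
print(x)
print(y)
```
{'width': [6, 8, 6], 'height': [1, 6, 8, 107]}
{'width': [6, 8, 6], 'height': [1, 6, 8, 107], 'depth': [29, 39]}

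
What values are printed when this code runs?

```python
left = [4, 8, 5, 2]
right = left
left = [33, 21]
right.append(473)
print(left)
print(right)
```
[33, 21]
[4, 8, 5, 2, 473]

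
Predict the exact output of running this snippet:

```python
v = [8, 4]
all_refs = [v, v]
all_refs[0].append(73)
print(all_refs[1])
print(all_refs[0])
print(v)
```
[8, 4, 73]
[8, 4, 73]
[8, 4, 73]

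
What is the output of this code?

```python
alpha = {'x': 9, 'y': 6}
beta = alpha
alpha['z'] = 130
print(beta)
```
{'x': 9, 'y': 6, 'z': 130}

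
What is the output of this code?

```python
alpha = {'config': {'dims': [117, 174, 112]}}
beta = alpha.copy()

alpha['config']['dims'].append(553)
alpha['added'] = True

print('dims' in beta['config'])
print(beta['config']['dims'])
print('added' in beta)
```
True
[117, 174, 112, 553]
False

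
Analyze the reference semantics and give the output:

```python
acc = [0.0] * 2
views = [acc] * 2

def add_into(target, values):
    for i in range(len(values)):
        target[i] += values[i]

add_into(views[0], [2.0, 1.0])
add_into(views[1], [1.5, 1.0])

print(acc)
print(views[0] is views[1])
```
[3.5, 2.0]
True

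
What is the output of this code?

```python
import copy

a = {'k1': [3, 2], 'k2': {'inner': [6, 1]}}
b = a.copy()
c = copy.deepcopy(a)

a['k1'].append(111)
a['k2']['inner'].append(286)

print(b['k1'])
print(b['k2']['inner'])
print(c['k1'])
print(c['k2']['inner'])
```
[3, 2, 111]
[6, 1, 286]
[3, 2]
[6, 1]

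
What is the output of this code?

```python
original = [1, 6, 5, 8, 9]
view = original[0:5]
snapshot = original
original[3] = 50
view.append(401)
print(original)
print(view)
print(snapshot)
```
[1, 6, 5, 50, 9]
[1, 6, 5, 8, 9, 401]
[1, 6, 5, 50, 9]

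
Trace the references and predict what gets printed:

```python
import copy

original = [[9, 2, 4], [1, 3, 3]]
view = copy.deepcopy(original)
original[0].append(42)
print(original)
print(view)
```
[[9, 2, 4, 42], [1, 3, 3]]
[[9, 2, 4], [1, 3, 3]]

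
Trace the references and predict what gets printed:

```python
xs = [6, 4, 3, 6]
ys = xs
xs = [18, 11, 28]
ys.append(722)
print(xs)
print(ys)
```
[18, 11, 28]
[6, 4, 3, 6, 722]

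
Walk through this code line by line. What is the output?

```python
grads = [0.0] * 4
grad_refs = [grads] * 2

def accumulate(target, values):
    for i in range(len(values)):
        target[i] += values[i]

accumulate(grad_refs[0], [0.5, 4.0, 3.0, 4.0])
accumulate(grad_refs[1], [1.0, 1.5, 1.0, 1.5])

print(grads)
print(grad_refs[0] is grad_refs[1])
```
[1.5, 5.5, 4.0, 5.5]
True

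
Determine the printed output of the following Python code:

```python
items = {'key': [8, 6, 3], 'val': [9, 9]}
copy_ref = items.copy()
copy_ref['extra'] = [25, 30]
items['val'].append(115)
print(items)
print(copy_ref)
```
{'key': [8, 6, 3], 'val': [9, 9, 115]}
{'key': [8, 6, 3], 'val': [9, 9, 115], 'extra': [25, 30]}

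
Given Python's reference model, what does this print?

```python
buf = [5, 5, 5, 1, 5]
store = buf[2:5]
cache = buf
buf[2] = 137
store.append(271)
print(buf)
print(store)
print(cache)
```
[5, 5, 137, 1, 5]
[5, 1, 5, 271]
[5, 5, 137, 1, 5]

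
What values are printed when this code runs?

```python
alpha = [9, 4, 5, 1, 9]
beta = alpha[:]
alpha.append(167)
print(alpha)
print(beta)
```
[9, 4, 5, 1, 9, 167]
[9, 4, 5, 1, 9]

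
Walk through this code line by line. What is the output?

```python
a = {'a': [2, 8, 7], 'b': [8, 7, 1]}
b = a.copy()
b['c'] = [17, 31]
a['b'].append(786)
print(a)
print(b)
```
{'a': [2, 8, 7], 'b': [8, 7, 1, 786]}
{'a': [2, 8, 7], 'b': [8, 7, 1, 786], 'c': [17, 31]}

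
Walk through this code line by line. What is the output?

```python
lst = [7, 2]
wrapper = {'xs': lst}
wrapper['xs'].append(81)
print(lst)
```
[7, 2, 81]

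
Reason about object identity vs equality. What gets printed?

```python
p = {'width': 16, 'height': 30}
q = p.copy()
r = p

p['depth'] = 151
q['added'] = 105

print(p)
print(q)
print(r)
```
{'width': 16, 'height': 30, 'depth': 151}
{'width': 16, 'height': 30, 'added': 105}
{'width': 16, 'height': 30, 'depth': 151}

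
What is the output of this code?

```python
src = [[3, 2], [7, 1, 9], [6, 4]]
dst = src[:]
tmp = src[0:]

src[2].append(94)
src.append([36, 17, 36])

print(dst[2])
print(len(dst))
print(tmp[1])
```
[6, 4, 94]
3
[7, 1, 9]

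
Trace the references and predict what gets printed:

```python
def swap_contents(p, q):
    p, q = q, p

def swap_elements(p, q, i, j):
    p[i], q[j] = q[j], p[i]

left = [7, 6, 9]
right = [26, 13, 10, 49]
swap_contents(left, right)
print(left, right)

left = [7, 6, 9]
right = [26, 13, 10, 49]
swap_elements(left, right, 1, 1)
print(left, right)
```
[7, 6, 9] [26, 13, 10, 49]
[7, 13, 9] [26, 6, 10, 49]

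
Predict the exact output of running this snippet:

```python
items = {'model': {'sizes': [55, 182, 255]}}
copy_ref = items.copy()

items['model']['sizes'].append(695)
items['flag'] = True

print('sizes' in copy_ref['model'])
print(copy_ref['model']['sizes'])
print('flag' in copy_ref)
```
True
[55, 182, 255, 695]
False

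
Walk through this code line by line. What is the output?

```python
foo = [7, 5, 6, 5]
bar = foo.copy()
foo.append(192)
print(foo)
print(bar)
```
[7, 5, 6, 5, 192]
[7, 5, 6, 5]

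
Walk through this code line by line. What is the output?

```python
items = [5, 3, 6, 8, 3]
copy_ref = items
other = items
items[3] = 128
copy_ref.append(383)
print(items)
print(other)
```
[5, 3, 6, 128, 3, 383]
[5, 3, 6, 128, 3, 383]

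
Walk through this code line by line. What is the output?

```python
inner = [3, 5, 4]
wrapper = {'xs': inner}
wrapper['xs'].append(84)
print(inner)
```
[3, 5, 4, 84]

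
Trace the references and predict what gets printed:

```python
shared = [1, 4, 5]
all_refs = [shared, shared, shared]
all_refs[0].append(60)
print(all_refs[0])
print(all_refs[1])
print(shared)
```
[1, 4, 5, 60]
[1, 4, 5, 60]
[1, 4, 5, 60]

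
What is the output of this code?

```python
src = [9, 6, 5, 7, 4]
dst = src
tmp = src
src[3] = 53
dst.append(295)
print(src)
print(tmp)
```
[9, 6, 5, 53, 4, 295]
[9, 6, 5, 53, 4, 295]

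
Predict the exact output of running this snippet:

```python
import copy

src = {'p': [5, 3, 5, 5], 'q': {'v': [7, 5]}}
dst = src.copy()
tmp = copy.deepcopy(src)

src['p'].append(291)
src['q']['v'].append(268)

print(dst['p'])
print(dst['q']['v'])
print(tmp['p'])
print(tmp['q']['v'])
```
[5, 3, 5, 5, 291]
[7, 5, 268]
[5, 3, 5, 5]
[7, 5]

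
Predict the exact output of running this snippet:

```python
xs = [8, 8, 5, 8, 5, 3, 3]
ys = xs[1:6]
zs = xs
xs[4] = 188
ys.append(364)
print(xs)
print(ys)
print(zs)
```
[8, 8, 5, 8, 188, 3, 3]
[8, 5, 8, 5, 3, 364]
[8, 8, 5, 8, 188, 3, 3]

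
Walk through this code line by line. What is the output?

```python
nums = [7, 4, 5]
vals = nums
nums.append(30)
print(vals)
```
[7, 4, 5, 30]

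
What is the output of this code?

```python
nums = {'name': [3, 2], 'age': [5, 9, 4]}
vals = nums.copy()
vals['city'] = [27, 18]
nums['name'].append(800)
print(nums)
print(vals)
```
{'name': [3, 2, 800], 'age': [5, 9, 4]}
{'name': [3, 2, 800], 'age': [5, 9, 4], 'city': [27, 18]}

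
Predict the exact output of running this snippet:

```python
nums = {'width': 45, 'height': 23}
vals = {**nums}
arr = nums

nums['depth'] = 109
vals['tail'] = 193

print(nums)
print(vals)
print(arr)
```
{'width': 45, 'height': 23, 'depth': 109}
{'width': 45, 'height': 23, 'tail': 193}
{'width': 45, 'height': 23, 'depth': 109}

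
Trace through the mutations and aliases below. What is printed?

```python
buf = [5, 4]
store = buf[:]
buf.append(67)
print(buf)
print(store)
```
[5, 4, 67]
[5, 4]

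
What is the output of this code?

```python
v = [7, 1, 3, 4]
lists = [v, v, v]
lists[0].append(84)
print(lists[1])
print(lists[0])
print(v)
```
[7, 1, 3, 4, 84]
[7, 1, 3, 4, 84]
[7, 1, 3, 4, 84]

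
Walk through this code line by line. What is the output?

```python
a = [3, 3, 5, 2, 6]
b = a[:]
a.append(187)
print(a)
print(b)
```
[3, 3, 5, 2, 6, 187]
[3, 3, 5, 2, 6]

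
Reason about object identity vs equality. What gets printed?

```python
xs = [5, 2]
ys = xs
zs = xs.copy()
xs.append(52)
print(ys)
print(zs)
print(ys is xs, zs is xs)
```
[5, 2, 52]
[5, 2]
True False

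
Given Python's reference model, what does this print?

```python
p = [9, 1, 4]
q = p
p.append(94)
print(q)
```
[9, 1, 4, 94]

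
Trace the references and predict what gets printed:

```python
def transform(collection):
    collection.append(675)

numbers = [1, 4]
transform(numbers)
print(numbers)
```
[1, 4, 675]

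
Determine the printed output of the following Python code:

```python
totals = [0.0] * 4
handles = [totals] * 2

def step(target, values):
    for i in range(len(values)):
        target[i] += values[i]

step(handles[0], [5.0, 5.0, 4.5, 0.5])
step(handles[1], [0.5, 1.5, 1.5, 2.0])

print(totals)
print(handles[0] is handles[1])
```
[5.5, 6.5, 6.0, 2.5]
True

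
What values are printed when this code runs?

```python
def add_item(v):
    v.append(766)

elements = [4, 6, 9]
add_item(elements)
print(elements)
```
[4, 6, 9, 766]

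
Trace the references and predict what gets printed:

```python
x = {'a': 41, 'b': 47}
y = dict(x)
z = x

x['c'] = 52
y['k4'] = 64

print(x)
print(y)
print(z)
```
{'a': 41, 'b': 47, 'c': 52}
{'a': 41, 'b': 47, 'k4': 64}
{'a': 41, 'b': 47, 'c': 52}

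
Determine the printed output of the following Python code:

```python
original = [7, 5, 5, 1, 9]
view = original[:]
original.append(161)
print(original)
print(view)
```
[7, 5, 5, 1, 9, 161]
[7, 5, 5, 1, 9]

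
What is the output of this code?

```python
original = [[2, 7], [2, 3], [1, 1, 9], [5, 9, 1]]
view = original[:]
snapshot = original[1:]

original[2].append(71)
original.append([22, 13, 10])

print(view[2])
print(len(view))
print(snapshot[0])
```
[1, 1, 9, 71]
4
[2, 3]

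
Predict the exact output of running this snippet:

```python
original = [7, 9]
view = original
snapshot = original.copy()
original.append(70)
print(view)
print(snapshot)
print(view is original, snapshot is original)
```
[7, 9, 70]
[7, 9]
True False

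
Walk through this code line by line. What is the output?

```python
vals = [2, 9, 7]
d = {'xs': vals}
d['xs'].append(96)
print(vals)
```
[2, 9, 7, 96]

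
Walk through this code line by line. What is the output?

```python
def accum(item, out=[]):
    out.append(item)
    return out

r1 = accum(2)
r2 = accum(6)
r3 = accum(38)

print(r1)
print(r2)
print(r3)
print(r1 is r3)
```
[2, 6, 38]
[2, 6, 38]
[2, 6, 38]
True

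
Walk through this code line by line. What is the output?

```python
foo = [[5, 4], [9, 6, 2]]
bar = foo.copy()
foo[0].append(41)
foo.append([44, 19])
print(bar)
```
[[5, 4, 41], [9, 6, 2]]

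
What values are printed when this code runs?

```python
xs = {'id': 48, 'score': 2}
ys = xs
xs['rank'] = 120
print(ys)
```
{'id': 48, 'score': 2, 'rank': 120}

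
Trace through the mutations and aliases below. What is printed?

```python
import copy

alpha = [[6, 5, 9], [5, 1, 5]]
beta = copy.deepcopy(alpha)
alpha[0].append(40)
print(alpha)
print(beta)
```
[[6, 5, 9, 40], [5, 1, 5]]
[[6, 5, 9], [5, 1, 5]]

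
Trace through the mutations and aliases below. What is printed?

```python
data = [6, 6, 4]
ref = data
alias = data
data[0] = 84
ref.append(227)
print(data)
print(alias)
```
[84, 6, 4, 227]
[84, 6, 4, 227]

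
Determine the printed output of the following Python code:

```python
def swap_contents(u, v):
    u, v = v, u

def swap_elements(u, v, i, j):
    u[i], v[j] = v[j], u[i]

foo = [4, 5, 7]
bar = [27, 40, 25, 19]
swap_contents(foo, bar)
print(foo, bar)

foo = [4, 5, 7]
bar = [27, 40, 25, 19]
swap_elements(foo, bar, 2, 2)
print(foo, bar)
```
[4, 5, 7] [27, 40, 25, 19]
[4, 5, 25] [27, 40, 7, 19]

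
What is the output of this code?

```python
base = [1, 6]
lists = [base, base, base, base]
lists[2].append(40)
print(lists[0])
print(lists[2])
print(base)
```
[1, 6, 40]
[1, 6, 40]
[1, 6, 40]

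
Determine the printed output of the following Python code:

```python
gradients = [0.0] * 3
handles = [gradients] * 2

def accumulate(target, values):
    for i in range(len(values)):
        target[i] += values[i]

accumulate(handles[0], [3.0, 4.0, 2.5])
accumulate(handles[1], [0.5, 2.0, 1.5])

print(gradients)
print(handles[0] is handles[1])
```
[3.5, 6.0, 4.0]
True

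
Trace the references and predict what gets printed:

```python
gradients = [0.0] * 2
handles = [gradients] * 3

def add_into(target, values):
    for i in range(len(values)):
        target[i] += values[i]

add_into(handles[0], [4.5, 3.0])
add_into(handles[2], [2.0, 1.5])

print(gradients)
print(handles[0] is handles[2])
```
[6.5, 4.5]
True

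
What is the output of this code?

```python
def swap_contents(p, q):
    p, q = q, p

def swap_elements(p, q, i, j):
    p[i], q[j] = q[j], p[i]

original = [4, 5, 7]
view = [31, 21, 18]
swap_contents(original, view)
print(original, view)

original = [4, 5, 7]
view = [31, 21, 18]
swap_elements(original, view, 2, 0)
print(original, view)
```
[4, 5, 7] [31, 21, 18]
[4, 5, 31] [7, 21, 18]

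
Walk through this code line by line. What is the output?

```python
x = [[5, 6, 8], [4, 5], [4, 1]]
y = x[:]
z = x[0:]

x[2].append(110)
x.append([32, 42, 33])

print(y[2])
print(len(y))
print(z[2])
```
[4, 1, 110]
3
[4, 1, 110]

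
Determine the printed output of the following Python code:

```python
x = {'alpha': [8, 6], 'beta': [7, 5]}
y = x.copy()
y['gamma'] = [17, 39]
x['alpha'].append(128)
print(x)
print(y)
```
{'alpha': [8, 6, 128], 'beta': [7, 5]}
{'alpha': [8, 6, 128], 'beta': [7, 5], 'gamma': [17, 39]}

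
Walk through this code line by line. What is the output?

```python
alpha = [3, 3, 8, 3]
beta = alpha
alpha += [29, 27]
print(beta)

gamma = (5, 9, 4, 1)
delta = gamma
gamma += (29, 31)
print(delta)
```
[3, 3, 8, 3, 29, 27]
(5, 9, 4, 1)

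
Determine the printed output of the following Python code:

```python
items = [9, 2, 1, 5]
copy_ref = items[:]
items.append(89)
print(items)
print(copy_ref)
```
[9, 2, 1, 5, 89]
[9, 2, 1, 5]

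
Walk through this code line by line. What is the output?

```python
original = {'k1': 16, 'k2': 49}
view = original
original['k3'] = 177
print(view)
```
{'k1': 16, 'k2': 49, 'k3': 177}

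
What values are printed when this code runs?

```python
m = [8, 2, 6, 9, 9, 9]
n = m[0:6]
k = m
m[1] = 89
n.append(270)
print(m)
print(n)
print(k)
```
[8, 89, 6, 9, 9, 9]
[8, 2, 6, 9, 9, 9, 270]
[8, 89, 6, 9, 9, 9]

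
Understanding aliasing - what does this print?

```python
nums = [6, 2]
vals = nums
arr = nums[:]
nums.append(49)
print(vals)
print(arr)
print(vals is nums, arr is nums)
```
[6, 2, 49]
[6, 2]
True False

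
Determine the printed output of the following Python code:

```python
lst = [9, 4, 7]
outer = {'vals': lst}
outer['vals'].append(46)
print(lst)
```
[9, 4, 7, 46]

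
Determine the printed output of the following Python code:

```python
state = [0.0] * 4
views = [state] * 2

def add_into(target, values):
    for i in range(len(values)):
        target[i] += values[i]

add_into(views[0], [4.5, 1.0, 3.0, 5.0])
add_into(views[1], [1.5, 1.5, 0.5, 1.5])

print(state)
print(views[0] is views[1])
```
[6.0, 2.5, 3.5, 6.5]
True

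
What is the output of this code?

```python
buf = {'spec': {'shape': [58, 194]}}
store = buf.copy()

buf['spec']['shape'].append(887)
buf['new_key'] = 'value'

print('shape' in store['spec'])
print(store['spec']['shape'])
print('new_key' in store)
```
True
[58, 194, 887]
False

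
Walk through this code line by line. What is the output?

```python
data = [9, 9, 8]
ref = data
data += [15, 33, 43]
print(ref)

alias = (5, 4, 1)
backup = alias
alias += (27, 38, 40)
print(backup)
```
[9, 9, 8, 15, 33, 43]
(5, 4, 1)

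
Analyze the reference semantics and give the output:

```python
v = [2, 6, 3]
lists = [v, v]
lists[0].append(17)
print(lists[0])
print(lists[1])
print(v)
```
[2, 6, 3, 17]
[2, 6, 3, 17]
[2, 6, 3, 17]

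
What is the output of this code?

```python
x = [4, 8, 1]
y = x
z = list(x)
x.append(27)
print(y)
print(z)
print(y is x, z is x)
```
[4, 8, 1, 27]
[4, 8, 1]
True False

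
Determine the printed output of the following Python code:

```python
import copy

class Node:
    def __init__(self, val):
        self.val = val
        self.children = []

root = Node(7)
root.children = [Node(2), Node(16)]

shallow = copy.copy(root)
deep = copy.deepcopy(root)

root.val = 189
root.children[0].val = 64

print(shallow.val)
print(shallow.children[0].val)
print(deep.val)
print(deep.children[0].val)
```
7
64
7
2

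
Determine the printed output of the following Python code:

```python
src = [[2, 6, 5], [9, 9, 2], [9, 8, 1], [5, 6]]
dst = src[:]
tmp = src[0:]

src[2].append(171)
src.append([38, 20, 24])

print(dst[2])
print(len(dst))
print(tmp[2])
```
[9, 8, 1, 171]
4
[9, 8, 1, 171]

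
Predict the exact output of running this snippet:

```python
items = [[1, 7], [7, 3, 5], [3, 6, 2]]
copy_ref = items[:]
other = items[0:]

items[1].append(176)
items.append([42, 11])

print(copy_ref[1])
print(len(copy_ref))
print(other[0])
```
[7, 3, 5, 176]
3
[1, 7]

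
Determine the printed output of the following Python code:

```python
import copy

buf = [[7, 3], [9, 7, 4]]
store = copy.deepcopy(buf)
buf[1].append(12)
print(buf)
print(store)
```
[[7, 3], [9, 7, 4, 12]]
[[7, 3], [9, 7, 4]]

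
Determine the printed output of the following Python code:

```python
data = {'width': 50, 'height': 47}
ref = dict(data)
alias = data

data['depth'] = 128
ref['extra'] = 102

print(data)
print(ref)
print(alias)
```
{'width': 50, 'height': 47, 'depth': 128}
{'width': 50, 'height': 47, 'extra': 102}
{'width': 50, 'height': 47, 'depth': 128}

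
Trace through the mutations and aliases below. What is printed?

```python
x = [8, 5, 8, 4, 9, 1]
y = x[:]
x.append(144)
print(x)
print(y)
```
[8, 5, 8, 4, 9, 1, 144]
[8, 5, 8, 4, 9, 1]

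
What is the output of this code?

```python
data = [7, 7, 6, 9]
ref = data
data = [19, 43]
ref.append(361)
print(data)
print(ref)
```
[19, 43]
[7, 7, 6, 9, 361]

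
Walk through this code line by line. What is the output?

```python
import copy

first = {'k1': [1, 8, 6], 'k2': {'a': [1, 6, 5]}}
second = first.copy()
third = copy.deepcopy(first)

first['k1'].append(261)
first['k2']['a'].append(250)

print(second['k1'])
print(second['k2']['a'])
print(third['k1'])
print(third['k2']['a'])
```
[1, 8, 6, 261]
[1, 6, 5, 250]
[1, 8, 6]
[1, 6, 5]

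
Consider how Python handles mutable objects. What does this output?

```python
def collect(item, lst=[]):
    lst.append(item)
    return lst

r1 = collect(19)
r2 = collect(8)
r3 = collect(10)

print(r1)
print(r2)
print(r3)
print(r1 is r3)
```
[19, 8, 10]
[19, 8, 10]
[19, 8, 10]
True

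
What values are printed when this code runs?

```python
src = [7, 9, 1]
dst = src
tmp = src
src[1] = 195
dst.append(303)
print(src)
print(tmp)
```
[7, 195, 1, 303]
[7, 195, 1, 303]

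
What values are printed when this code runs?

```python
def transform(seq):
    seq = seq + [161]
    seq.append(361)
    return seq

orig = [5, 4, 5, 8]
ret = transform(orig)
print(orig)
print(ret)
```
[5, 4, 5, 8]
[5, 4, 5, 8, 161, 361]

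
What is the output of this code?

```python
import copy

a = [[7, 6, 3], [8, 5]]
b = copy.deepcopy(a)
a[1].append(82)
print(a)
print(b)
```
[[7, 6, 3], [8, 5, 82]]
[[7, 6, 3], [8, 5]]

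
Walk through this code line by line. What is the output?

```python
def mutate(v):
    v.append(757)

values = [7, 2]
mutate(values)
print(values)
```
[7, 2, 757]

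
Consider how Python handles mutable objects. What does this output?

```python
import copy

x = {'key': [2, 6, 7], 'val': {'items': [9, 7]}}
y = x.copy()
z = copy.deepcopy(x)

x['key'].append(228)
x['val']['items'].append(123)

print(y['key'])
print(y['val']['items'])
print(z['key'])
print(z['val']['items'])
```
[2, 6, 7, 228]
[9, 7, 123]
[2, 6, 7]
[9, 7]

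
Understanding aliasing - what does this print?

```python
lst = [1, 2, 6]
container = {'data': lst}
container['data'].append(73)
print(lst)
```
[1, 2, 6, 73]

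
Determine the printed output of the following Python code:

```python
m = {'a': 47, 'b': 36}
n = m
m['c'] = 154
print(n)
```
{'a': 47, 'b': 36, 'c': 154}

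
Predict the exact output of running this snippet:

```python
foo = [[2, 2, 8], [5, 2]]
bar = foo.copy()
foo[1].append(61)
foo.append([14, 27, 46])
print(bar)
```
[[2, 2, 8], [5, 2, 61]]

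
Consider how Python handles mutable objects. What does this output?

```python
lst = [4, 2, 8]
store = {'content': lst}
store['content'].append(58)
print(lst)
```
[4, 2, 8, 58]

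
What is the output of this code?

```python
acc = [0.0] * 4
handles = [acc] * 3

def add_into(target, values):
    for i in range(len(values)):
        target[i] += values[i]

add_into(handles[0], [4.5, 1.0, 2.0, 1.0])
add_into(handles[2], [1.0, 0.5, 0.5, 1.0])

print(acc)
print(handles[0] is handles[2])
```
[5.5, 1.5, 2.5, 2.0]
True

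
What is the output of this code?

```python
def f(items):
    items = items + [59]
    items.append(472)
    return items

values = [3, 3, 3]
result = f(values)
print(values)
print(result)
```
[3, 3, 3]
[3, 3, 3, 59, 472]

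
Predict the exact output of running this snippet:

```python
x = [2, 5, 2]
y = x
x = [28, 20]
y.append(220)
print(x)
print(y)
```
[28, 20]
[2, 5, 2, 220]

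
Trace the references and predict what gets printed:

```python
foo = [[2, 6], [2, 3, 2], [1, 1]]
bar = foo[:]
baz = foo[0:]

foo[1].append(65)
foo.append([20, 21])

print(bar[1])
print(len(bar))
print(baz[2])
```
[2, 3, 2, 65]
3
[1, 1]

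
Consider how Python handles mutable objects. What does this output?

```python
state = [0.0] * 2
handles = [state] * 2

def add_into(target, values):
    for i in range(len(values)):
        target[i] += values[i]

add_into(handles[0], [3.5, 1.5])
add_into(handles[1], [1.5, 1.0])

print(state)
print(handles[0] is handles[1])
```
[5.0, 2.5]
True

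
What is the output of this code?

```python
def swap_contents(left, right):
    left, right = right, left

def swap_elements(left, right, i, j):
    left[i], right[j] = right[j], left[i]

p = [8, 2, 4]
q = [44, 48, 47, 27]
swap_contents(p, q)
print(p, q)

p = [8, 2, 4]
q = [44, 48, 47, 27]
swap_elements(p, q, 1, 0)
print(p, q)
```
[8, 2, 4] [44, 48, 47, 27]
[8, 44, 4] [2, 48, 47, 27]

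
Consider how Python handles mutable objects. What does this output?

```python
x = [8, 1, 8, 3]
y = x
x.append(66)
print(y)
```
[8, 1, 8, 3, 66]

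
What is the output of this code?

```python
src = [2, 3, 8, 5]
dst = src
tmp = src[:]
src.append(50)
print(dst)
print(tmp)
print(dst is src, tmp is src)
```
[2, 3, 8, 5, 50]
[2, 3, 8, 5]
True False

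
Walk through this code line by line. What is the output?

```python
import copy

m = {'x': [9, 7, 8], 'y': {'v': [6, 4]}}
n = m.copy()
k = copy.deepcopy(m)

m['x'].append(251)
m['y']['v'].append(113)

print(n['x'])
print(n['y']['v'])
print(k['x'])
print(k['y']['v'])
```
[9, 7, 8, 251]
[6, 4, 113]
[9, 7, 8]
[6, 4]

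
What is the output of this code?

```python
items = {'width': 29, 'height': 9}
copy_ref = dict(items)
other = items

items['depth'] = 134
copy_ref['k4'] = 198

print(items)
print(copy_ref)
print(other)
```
{'width': 29, 'height': 9, 'depth': 134}
{'width': 29, 'height': 9, 'k4': 198}
{'width': 29, 'height': 9, 'depth': 134}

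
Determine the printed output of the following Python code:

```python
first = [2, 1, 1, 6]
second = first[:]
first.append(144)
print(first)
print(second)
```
[2, 1, 1, 6, 144]
[2, 1, 1, 6]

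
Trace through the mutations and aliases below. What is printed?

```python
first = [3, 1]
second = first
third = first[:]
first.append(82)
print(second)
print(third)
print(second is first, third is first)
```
[3, 1, 82]
[3, 1]
True False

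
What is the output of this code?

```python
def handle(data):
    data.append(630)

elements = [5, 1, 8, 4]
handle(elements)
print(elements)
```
[5, 1, 8, 4, 630]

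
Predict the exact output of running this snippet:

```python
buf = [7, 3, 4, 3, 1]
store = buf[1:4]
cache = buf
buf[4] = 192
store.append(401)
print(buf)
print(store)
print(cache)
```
[7, 3, 4, 3, 192]
[3, 4, 3, 401]
[7, 3, 4, 3, 192]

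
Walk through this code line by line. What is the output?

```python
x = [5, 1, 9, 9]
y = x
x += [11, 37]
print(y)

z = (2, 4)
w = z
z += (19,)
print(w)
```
[5, 1, 9, 9, 11, 37]
(2, 4)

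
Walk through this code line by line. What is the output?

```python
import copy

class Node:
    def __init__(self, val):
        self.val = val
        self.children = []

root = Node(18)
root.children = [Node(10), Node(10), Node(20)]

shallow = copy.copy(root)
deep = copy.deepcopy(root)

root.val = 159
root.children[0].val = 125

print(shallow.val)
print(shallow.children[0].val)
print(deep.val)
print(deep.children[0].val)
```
18
125
18
10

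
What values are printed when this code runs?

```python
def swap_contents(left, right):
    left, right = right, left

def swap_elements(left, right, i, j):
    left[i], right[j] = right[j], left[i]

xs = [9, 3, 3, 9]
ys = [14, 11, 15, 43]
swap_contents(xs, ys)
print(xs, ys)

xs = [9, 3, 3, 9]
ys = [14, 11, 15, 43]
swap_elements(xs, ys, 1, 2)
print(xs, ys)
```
[9, 3, 3, 9] [14, 11, 15, 43]
[9, 15, 3, 9] [14, 11, 3, 43]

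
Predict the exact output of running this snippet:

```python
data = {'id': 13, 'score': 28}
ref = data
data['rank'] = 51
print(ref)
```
{'id': 13, 'score': 28, 'rank': 51}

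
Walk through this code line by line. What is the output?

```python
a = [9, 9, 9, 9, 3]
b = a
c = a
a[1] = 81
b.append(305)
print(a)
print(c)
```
[9, 81, 9, 9, 3, 305]
[9, 81, 9, 9, 3, 305]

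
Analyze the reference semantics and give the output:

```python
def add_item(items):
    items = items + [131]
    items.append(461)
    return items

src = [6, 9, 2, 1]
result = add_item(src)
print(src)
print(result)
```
[6, 9, 2, 1]
[6, 9, 2, 1, 131, 461]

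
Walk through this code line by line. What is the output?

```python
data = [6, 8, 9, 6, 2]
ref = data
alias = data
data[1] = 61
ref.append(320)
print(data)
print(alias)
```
[6, 61, 9, 6, 2, 320]
[6, 61, 9, 6, 2, 320]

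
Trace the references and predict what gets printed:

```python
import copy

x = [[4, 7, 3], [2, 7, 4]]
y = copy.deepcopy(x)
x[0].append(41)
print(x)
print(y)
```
[[4, 7, 3, 41], [2, 7, 4]]
[[4, 7, 3], [2, 7, 4]]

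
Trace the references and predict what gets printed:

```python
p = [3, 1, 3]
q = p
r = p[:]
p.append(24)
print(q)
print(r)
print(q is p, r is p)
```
[3, 1, 3, 24]
[3, 1, 3]
True False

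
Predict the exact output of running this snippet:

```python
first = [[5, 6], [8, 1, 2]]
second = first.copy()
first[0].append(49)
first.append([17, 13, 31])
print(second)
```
[[5, 6, 49], [8, 1, 2]]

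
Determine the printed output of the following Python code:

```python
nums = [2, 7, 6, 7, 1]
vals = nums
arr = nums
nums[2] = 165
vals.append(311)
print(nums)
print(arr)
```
[2, 7, 165, 7, 1, 311]
[2, 7, 165, 7, 1, 311]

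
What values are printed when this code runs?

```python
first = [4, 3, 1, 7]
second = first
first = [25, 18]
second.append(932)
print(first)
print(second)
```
[25, 18]
[4, 3, 1, 7, 932]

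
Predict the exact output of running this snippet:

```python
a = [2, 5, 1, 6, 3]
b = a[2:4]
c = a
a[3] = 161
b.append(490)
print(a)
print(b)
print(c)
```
[2, 5, 1, 161, 3]
[1, 6, 490]
[2, 5, 1, 161, 3]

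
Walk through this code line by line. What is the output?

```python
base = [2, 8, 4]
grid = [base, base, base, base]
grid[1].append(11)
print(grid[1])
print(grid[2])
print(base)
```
[2, 8, 4, 11]
[2, 8, 4, 11]
[2, 8, 4, 11]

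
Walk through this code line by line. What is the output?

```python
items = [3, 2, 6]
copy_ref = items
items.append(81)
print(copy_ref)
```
[3, 2, 6, 81]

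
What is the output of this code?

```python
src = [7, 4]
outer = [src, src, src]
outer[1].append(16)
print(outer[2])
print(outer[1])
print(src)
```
[7, 4, 16]
[7, 4, 16]
[7, 4, 16]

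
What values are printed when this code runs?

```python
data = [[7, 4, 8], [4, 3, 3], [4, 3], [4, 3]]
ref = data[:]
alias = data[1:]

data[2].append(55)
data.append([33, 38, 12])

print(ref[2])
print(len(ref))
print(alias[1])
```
[4, 3, 55]
4
[4, 3, 55]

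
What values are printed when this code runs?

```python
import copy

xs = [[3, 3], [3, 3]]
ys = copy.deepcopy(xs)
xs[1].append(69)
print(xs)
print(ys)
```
[[3, 3], [3, 3, 69]]
[[3, 3], [3, 3]]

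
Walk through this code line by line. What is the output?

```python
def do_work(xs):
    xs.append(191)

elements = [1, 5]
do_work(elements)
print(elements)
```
[1, 5, 191]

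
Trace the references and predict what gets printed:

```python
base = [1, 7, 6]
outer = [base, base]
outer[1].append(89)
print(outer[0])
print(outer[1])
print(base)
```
[1, 7, 6, 89]
[1, 7, 6, 89]
[1, 7, 6, 89]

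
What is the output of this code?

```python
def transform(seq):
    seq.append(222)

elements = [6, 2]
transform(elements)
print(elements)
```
[6, 2, 222]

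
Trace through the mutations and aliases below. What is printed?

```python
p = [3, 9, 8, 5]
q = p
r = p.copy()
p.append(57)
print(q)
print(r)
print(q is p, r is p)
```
[3, 9, 8, 5, 57]
[3, 9, 8, 5]
True False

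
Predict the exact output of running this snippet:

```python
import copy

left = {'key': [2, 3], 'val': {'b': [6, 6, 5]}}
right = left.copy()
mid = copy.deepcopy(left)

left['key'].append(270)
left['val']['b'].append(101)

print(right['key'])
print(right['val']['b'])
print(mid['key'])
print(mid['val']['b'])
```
[2, 3, 270]
[6, 6, 5, 101]
[2, 3]
[6, 6, 5]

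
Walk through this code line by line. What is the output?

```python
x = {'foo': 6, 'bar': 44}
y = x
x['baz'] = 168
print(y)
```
{'foo': 6, 'bar': 44, 'baz': 168}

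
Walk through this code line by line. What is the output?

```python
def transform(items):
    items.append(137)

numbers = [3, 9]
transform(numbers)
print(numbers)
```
[3, 9, 137]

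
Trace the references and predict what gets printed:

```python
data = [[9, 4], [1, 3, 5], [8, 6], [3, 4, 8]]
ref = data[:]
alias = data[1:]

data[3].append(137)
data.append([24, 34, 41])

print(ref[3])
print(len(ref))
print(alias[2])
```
[3, 4, 8, 137]
4
[3, 4, 8, 137]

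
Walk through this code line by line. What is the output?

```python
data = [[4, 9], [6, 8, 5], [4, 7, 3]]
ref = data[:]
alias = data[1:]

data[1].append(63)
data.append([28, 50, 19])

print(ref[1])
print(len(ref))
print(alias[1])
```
[6, 8, 5, 63]
3
[4, 7, 3]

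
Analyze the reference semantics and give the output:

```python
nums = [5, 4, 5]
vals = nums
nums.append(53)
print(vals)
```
[5, 4, 5, 53]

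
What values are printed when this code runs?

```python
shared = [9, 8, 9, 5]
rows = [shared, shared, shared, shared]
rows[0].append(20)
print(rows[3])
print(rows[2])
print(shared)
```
[9, 8, 9, 5, 20]
[9, 8, 9, 5, 20]
[9, 8, 9, 5, 20]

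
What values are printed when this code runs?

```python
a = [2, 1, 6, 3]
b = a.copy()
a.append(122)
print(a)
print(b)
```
[2, 1, 6, 3, 122]
[2, 1, 6, 3]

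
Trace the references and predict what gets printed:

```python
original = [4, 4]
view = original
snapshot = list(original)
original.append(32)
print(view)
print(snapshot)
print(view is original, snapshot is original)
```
[4, 4, 32]
[4, 4]
True False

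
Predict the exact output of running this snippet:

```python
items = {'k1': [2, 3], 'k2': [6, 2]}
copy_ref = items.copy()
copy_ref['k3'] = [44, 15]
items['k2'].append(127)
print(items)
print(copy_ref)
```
{'k1': [2, 3], 'k2': [6, 2, 127]}
{'k1': [2, 3], 'k2': [6, 2, 127], 'k3': [44, 15]}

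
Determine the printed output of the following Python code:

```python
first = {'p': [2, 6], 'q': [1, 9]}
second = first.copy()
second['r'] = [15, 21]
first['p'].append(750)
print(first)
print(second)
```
{'p': [2, 6, 750], 'q': [1, 9]}
{'p': [2, 6, 750], 'q': [1, 9], 'r': [15, 21]}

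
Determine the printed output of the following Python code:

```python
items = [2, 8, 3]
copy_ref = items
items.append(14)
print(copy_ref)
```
[2, 8, 3, 14]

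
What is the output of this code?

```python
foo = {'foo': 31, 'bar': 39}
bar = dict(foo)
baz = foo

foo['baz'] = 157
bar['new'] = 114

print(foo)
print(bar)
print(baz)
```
{'foo': 31, 'bar': 39, 'baz': 157}
{'foo': 31, 'bar': 39, 'new': 114}
{'foo': 31, 'bar': 39, 'baz': 157}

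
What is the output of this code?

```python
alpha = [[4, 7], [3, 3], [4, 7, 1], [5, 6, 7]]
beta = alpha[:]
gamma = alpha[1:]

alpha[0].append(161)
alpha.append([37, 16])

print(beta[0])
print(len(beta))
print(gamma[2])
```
[4, 7, 161]
4
[5, 6, 7]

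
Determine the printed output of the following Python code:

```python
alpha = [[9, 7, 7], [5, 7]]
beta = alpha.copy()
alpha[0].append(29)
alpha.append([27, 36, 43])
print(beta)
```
[[9, 7, 7, 29], [5, 7]]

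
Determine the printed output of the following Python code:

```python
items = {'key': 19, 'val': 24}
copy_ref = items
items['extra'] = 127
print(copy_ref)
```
{'key': 19, 'val': 24, 'extra': 127}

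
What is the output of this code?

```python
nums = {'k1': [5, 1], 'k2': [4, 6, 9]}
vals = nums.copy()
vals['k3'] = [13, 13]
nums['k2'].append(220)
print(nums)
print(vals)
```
{'k1': [5, 1], 'k2': [4, 6, 9, 220]}
{'k1': [5, 1], 'k2': [4, 6, 9, 220], 'k3': [13, 13]}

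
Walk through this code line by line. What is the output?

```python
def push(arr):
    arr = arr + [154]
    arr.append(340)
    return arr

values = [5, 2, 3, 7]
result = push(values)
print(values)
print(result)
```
[5, 2, 3, 7]
[5, 2, 3, 7, 154, 340]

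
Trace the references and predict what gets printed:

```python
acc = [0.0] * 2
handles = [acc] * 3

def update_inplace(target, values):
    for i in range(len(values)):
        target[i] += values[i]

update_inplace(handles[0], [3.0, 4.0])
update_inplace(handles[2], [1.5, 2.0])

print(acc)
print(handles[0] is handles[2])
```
[4.5, 6.0]
True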